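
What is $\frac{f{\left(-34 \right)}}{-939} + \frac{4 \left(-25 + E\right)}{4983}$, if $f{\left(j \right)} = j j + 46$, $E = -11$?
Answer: $- \frac{2041594}{1559679} \approx -1.309$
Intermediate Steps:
$f{\left(j \right)} = 46 + j^{2}$ ($f{\left(j \right)} = j^{2} + 46 = 46 + j^{2}$)
$\frac{f{\left(-34 \right)}}{-939} + \frac{4 \left(-25 + E\right)}{4983} = \frac{46 + \left(-34\right)^{2}}{-939} + \frac{4 \left(-25 - 11\right)}{4983} = \left(46 + 1156\right) \left(- \frac{1}{939}\right) + 4 \left(-36\right) \frac{1}{4983} = 1202 \left(- \frac{1}{939}\right) - \frac{48}{1661} = - \frac{1202}{939} - \frac{48}{1661} = - \frac{2041594}{1559679}$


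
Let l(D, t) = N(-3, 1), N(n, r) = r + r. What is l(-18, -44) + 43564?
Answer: 43566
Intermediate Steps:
N(n, r) = 2*r
l(D, t) = 2 (l(D, t) = 2*1 = 2)
l(-18, -44) + 43564 = 2 + 43564 = 43566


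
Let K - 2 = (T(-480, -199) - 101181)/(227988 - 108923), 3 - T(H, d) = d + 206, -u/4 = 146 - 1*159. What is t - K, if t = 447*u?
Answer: 553481983/23813 ≈ 23243.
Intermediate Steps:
u = 52 (u = -4*(146 - 1*159) = -4*(146 - 159) = -4*(-13) = 52)
T(H, d) = -203 - d (T(H, d) = 3 - (d + 206) = 3 - (206 + d) = 3 + (-206 - d) = -203 - d)
K = 27389/23813 (K = 2 + ((-203 - 1*(-199)) - 101181)/(227988 - 108923) = 2 + ((-203 + 199) - 101181)/119065 = 2 + (-4 - 101181)*(1/119065) = 2 - 101185*1/119065 = 2 - 20237/23813 = 27389/23813 ≈ 1.1502)
t = 23244 (t = 447*52 = 23244)
t - K = 23244 - 1*27389/23813 = 23244 - 27389/23813 = 553481983/23813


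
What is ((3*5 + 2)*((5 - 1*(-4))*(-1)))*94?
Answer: -14382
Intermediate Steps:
((3*5 + 2)*((5 - 1*(-4))*(-1)))*94 = ((15 + 2)*((5 + 4)*(-1)))*94 = (17*(9*(-1)))*94 = (17*(-9))*94 = -153*94 = -14382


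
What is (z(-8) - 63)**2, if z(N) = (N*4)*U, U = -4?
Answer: 4225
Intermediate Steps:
z(N) = -16*N (z(N) = (N*4)*(-4) = (4*N)*(-4) = -16*N)
(z(-8) - 63)**2 = (-16*(-8) - 63)**2 = (128 - 63)**2 = 65**2 = 4225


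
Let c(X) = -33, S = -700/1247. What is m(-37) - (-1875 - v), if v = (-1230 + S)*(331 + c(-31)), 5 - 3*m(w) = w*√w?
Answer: -1364831330/3741 + 37*I*√37/3 ≈ -3.6483e+5 + 75.021*I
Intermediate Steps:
S = -700/1247 (S = -700*1/1247 = -700/1247 ≈ -0.56135)
m(w) = 5/3 - w^(3/2)/3 (m(w) = 5/3 - w*√w/3 = 5/3 - w^(3/2)/3)
v = -457283980/1247 (v = (-1230 - 700/1247)*(331 - 33) = -1534510/1247*298 = -457283980/1247 ≈ -3.6671e+5)
m(-37) - (-1875 - v) = (5/3 - (-37)*I*√37/3) - (-1875 - 1*(-457283980/1247)) = (5/3 - (-37)*I*√37/3) - (-1875 + 457283980/1247) = (5/3 + 37*I*√37/3) - 1*454945855/1247 = (5/3 + 37*I*√37/3) - 454945855/1247 = -1364831330/3741 + 37*I*√37/3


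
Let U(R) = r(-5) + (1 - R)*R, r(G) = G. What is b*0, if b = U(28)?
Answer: 0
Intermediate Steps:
U(R) = -5 + R*(1 - R) (U(R) = -5 + (1 - R)*R = -5 + R*(1 - R))
b = -761 (b = -5 + 28 - 1*28² = -5 + 28 - 1*784 = -5 + 28 - 784 = -761)
b*0 = -761*0 = 0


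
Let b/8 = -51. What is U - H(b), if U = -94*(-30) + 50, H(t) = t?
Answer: 3278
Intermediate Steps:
b = -408 (b = 8*(-51) = -408)
U = 2870 (U = 2820 + 50 = 2870)
U - H(b) = 2870 - 1*(-408) = 2870 + 408 = 3278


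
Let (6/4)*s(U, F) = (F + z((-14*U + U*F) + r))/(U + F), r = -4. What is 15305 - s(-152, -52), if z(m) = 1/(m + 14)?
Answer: 15676492559/1024284 ≈ 15305.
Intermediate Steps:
z(m) = 1/(14 + m)
s(U, F) = 2*(F + 1/(10 - 14*U + F*U))/(3*(F + U)) (s(U, F) = 2*((F + 1/(14 + ((-14*U + U*F) - 4)))/(U + F))/3 = 2*((F + 1/(14 + ((-14*U + F*U) - 4)))/(F + U))/3 = 2*((F + 1/(14 + (-4 - 14*U + F*U)))/(F + U))/3 = 2*((F + 1/(10 - 14*U + F*U))/(F + U))/3 = 2*(F + 1/(10 - 14*U + F*U))/(3*(F + U)))
15305 - s(-152, -52) = 15305 - 2*(1 - 52*(10 - 14*(-152) - 52*(-152)))/(3*(-52 - 152)*(10 - 14*(-152) - 52*(-152))) = 15305 - 2*(1 - 52*(10 + 2128 + 7904))/(3*(-204)*(10 + 2128 + 7904)) = 15305 - 2*(-1)*(1 - 52*10042)/(3*204*10042) = 15305 - 2*(-1)*(1 - 522184)/(3*204*10042) = 15305 - 2*(-1)*(-522183)/(3*204*10042) = 15305 - 1*174061/1024284 = 15305 - 174061/1024284 = 15676492559/1024284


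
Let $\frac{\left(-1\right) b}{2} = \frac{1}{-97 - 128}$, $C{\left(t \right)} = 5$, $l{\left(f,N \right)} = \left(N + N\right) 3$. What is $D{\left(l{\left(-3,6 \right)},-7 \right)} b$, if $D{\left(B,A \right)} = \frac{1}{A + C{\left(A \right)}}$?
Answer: $- \frac{1}{225} \approx -0.0044444$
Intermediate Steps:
$l{\left(f,N \right)} = 6 N$ ($l{\left(f,N \right)} = 2 N 3 = 6 N$)
$D{\left(B,A \right)} = \frac{1}{5 + A}$ ($D{\left(B,A \right)} = \frac{1}{A + 5} = \frac{1}{5 + A}$)
$b = \frac{2}{225}$ ($b = - \frac{2}{-97 - 128} = - \frac{2}{-225} = \left(-2\right) \left(- \frac{1}{225}\right) = \frac{2}{225} \approx 0.0088889$)
$D{\left(l{\left(-3,6 \right)},-7 \right)} b = \frac{1}{5 - 7} \cdot \frac{2}{225} = \frac{1}{-2} \cdot \frac{2}{225} = \left(- \frac{1}{2}\right) \frac{2}{225} = - \frac{1}{225}$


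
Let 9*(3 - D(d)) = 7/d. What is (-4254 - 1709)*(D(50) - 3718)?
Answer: 9968686991/450 ≈ 2.2153e+7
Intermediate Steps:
D(d) = 3 - 7/(9*d)
(-4254 - 1709)*(D(50) - 3718) = (-4254 - 1709)*((3 - 7/9/50) - 3718) = -5963*((3 - 7/9*1/50) - 3718) = -5963*((3 - 7/450) - 3718) = -5963*(1343/450 - 3718) = -5963*(-1671757/450) = 9968686991/450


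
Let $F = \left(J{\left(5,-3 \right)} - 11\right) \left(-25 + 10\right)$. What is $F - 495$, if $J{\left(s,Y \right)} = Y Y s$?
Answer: $-1005$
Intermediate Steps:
$J{\left(s,Y \right)} = s Y^{2}$ ($J{\left(s,Y \right)} = Y^{2} s = s Y^{2}$)
$F = -510$ ($F = \left(5 \left(-3\right)^{2} - 11\right) \left(-25 + 10\right) = \left(5 \cdot 9 - 11\right) \left(-15\right) = \left(45 - 11\right) \left(-15\right) = 34 \left(-15\right) = -510$)
$F - 495 = -510 - 495 = -1005$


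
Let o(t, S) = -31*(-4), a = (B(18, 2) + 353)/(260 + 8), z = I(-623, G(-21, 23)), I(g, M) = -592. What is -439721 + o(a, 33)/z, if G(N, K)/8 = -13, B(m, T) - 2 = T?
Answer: -65078739/148 ≈ -4.3972e+5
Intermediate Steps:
B(m, T) = 2 + T
G(N, K) = -104 (G(N, K) = 8*(-13) = -104)
z = -592
a = 357/268 (a = ((2 + 2) + 353)/(260 + 8) = (4 + 353)/268 = 357*(1/268) = 357/268 ≈ 1.3321)
o(t, S) = 124
-439721 + o(a, 33)/z = -439721 + 124/(-592) = -439721 + 124*(-1/592) = -439721 - 31/148 = -65078739/148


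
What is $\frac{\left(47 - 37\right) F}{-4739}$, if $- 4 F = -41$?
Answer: $- \frac{205}{9478} \approx -0.021629$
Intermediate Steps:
$F = \frac{41}{4}$ ($F = \left(- \frac{1}{4}\right) \left(-41\right) = \frac{41}{4} \approx 10.25$)
$\frac{\left(47 - 37\right) F}{-4739} = \frac{\left(47 - 37\right) \frac{41}{4}}{-4739} = 10 \cdot \frac{41}{4} \left(- \frac{1}{4739}\right) = \frac{205}{2} \left(- \frac{1}{4739}\right) = - \frac{205}{9478}$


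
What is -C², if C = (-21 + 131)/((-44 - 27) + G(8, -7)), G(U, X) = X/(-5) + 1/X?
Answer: -14822500/5958481 ≈ -2.4876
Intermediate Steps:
G(U, X) = 1/X - X/5 (G(U, X) = X*(-⅕) + 1/X = -X/5 + 1/X = 1/X - X/5)
C = -3850/2441 (C = (-21 + 131)/((-44 - 27) + (1/(-7) - ⅕*(-7))) = 110/(-71 + (-⅐ + 7/5)) = 110/(-71 + 44/35) = 110/(-2441/35) = 110*(-35/2441) = -3850/2441 ≈ -1.5772)
-C² = -(-3850/2441)² = -1*14822500/5958481 = -14822500/5958481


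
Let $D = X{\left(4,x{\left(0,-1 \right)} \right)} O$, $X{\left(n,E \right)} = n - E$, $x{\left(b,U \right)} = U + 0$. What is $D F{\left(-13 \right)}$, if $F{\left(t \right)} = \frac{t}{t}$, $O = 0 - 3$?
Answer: $-15$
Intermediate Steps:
$x{\left(b,U \right)} = U$
$O = -3$ ($O = 0 - 3 = -3$)
$F{\left(t \right)} = 1$
$D = -15$ ($D = \left(4 - -1\right) \left(-3\right) = \left(4 + 1\right) \left(-3\right) = 5 \left(-3\right) = -15$)
$D F{\left(-13 \right)} = \left(-15\right) 1 = -15$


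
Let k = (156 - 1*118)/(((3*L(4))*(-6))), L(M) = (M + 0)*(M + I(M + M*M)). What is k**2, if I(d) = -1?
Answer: 361/11664 ≈ 0.030950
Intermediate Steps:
L(M) = M*(-1 + M) (L(M) = (M + 0)*(M - 1) = M*(-1 + M))
k = -19/108 (k = (156 - 1*118)/(((3*(4*(-1 + 4)))*(-6))) = (156 - 118)/(((3*(4*3))*(-6))) = 38/(((3*12)*(-6))) = 38/((36*(-6))) = 38/(-216) = 38*(-1/216) = -19/108 ≈ -0.17593)
k**2 = (-19/108)**2 = 361/11664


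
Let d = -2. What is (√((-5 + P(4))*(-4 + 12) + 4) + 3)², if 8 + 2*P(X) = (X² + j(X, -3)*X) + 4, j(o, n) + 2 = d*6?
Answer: -203 + 12*I*√53 ≈ -203.0 + 87.361*I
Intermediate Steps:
j(o, n) = -14 (j(o, n) = -2 - 2*6 = -2 - 12 = -14)
P(X) = -2 + X²/2 - 7*X (P(X) = -4 + ((X² - 14*X) + 4)/2 = -4 + (4 + X² - 14*X)/2 = -4 + (2 + X²/2 - 7*X) = -2 + X²/2 - 7*X)
(√((-5 + P(4))*(-4 + 12) + 4) + 3)² = (√((-5 + (-2 + (½)*4² - 7*4))*(-4 + 12) + 4) + 3)² = (√((-5 + (-2 + (½)*16 - 28))*8 + 4) + 3)² = (√((-5 + (-2 + 8 - 28))*8 + 4) + 3)² = (√((-5 - 22)*8 + 4) + 3)² = (√(-27*8 + 4) + 3)² = (√(-216 + 4) + 3)² = (√(-212) + 3)² = (2*I*√53 + 3)² = (3 + 2*I*√53)²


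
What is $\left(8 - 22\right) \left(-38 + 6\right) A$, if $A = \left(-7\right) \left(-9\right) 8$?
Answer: $225792$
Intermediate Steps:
$A = 504$ ($A = 63 \cdot 8 = 504$)
$\left(8 - 22\right) \left(-38 + 6\right) A = \left(8 - 22\right) \left(-38 + 6\right) 504 = \left(-14\right) \left(-32\right) 504 = 448 \cdot 504 = 225792$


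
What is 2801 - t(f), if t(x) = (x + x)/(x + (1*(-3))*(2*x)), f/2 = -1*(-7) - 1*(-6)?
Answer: 14007/5 ≈ 2801.4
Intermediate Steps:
f = 26 (f = 2*(-1*(-7) - 1*(-6)) = 2*(7 + 6) = 2*13 = 26)
t(x) = -⅖ (t(x) = (2*x)/(x - 6*x) = (2*x)/((-5*x)) = (2*x)*(-1/(5*x)) = -⅖)
2801 - t(f) = 2801 - 1*(-⅖) = 2801 + ⅖ = 14007/5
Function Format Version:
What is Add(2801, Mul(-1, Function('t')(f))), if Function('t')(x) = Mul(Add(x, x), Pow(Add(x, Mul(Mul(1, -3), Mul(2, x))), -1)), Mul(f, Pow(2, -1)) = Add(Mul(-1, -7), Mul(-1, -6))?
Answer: Rational(14007, 5) ≈ 2801.4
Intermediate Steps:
f = 26 (f = Mul(2, Add(Mul(-1, -7), Mul(-1, -6))) = Mul(2, Add(7, 6)) = Mul(2, 13) = 26)
Function('t')(x) = Rational(-2, 5) (Function('t')(x) = Mul(Mul(2, x), Pow(Add(x, Mul(-3, Mul(2, x))), -1)) = Mul(Mul(2, x), Pow(Add(x, Mul(-6, x)), -1)) = Mul(Mul(2, x), Pow(Mul(-5, x), -1)) = Mul(Mul(2, x), Mul(Rational(-1, 5), Pow(x, -1))) = Rational(-2, 5))
Add(2801, Mul(-1, Function('t')(f))) = Add(2801, Mul(-1, Rational(-2, 5))) = Add(2801, Rational(2, 5)) = Rational(14007, 5)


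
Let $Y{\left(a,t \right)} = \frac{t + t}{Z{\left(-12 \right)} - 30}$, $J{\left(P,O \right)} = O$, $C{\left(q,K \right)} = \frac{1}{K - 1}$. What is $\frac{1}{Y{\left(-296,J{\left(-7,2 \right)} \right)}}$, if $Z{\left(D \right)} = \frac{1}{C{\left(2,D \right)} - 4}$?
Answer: $- \frac{1603}{212} \approx -7.5613$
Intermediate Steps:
$C{\left(q,K \right)} = \frac{1}{-1 + K}$
$Z{\left(D \right)} = \frac{1}{-4 + \frac{1}{-1 + D}}$ ($Z{\left(D \right)} = \frac{1}{\frac{1}{-1 + D} - 4} = \frac{1}{-4 + \frac{1}{-1 + D}}$)
$Y{\left(a,t \right)} = - \frac{106 t}{1603}$ ($Y{\left(a,t \right)} = \frac{t + t}{\frac{1 - -12}{-5 + 4 \left(-12\right)} - 30} = \frac{2 t}{\frac{1 + 12}{-5 - 48} - 30} = \frac{2 t}{\frac{1}{-53} \cdot 13 - 30} = \frac{2 t}{\left(- \frac{1}{53}\right) 13 - 30} = \frac{2 t}{- \frac{13}{53} - 30} = \frac{2 t}{- \frac{1603}{53}} = 2 t \left(- \frac{53}{1603}\right) = - \frac{106 t}{1603}$)
$\frac{1}{Y{\left(-296,J{\left(-7,2 \right)} \right)}} = \frac{1}{\left(- \frac{106}{1603}\right) 2} = \frac{1}{- \frac{212}{1603}} = - \frac{1603}{212}$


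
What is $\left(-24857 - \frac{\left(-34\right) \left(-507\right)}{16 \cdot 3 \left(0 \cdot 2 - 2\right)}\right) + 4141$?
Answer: $- \frac{328583}{16} \approx -20536.0$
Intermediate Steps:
$\left(-24857 - \frac{\left(-34\right) \left(-507\right)}{16 \cdot 3 \left(0 \cdot 2 - 2\right)}\right) + 4141 = \left(-24857 - \frac{17238}{16 \cdot 3 \left(0 - 2\right)}\right) + 4141 = \left(-24857 - \frac{17238}{16 \cdot 3 \left(-2\right)}\right) + 4141 = \left(-24857 - \frac{17238}{16 \left(-6\right)}\right) + 4141 = \left(-24857 - \frac{17238}{-96}\right) + 4141 = \left(-24857 - 17238 \left(- \frac{1}{96}\right)\right) + 4141 = \left(-24857 - - \frac{2873}{16}\right) + 4141 = \left(-24857 + \frac{2873}{16}\right) + 4141 = - \frac{394839}{16} + 4141 = - \frac{328583}{16}$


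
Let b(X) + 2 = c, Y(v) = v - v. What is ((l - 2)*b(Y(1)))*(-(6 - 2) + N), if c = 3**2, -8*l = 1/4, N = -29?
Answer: 15015/32 ≈ 469.22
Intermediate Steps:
l = -1/32 (l = -1/(8*4) = -1/8*1/4 = -1/32 ≈ -0.031250)
c = 9
Y(v) = 0
b(X) = 7 (b(X) = -2 + 9 = 7)
((l - 2)*b(Y(1)))*(-(6 - 2) + N) = ((-1/32 - 2)*7)*(-(6 - 2) - 29) = (-65/32*7)*(-1*4 - 29) = -455*(-4 - 29)/32 = -455/32*(-33) = 15015/32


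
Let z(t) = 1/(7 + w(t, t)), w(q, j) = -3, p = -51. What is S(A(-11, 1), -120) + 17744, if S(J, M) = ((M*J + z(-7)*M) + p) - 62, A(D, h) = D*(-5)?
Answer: 11001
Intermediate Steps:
A(D, h) = -5*D
z(t) = ¼ (z(t) = 1/(7 - 3) = 1/4 = ¼)
S(J, M) = -113 + M/4 + J*M (S(J, M) = ((M*J + M/4) - 51) - 62 = ((J*M + M/4) - 51) - 62 = ((M/4 + J*M) - 51) - 62 = (-51 + M/4 + J*M) - 62 = -113 + M/4 + J*M)
S(A(-11, 1), -120) + 17744 = (-113 + (¼)*(-120) - 5*(-11)*(-120)) + 17744 = (-113 - 30 + 55*(-120)) + 17744 = (-113 - 30 - 6600) + 17744 = -6743 + 17744 = 11001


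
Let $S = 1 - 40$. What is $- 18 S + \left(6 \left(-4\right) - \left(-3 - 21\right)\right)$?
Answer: $702$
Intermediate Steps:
$S = -39$
$- 18 S + \left(6 \left(-4\right) - \left(-3 - 21\right)\right) = \left(-18\right) \left(-39\right) + \left(6 \left(-4\right) - \left(-3 - 21\right)\right) = 702 - 0 = 702 + \left(-24 + 24\right) = 702 + 0 = 702$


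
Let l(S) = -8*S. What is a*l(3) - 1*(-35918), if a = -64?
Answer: 37454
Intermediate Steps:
a*l(3) - 1*(-35918) = -(-512)*3 - 1*(-35918) = -64*(-24) + 35918 = 1536 + 35918 = 37454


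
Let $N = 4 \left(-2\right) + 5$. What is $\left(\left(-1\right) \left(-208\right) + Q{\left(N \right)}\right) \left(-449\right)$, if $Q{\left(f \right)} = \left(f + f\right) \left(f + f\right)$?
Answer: $-109556$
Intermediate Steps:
$N = -3$ ($N = -8 + 5 = -3$)
$Q{\left(f \right)} = 4 f^{2}$ ($Q{\left(f \right)} = 2 f 2 f = 4 f^{2}$)
$\left(\left(-1\right) \left(-208\right) + Q{\left(N \right)}\right) \left(-449\right) = \left(\left(-1\right) \left(-208\right) + 4 \left(-3\right)^{2}\right) \left(-449\right) = \left(208 + 4 \cdot 9\right) \left(-449\right) = \left(208 + 36\right) \left(-449\right) = 244 \left(-449\right) = -109556$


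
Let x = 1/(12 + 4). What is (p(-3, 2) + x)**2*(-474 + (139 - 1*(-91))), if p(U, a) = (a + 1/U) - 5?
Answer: -1503589/576 ≈ -2610.4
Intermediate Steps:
p(U, a) = -5 + a + 1/U
x = 1/16 ≈ 0.062500
(p(-3, 2) + x)**2*(-474 + (139 - 1*(-91))) = ((-5 + 2 + 1/(-3)) + 1/16)**2*(-474 + (139 - 1*(-91))) = ((-5 + 2 - 1/3) + 1/16)**2*(-474 + (139 + 91)) = (-10/3 + 1/16)**2*(-474 + 230) = (-157/48)**2*(-244) = (24649/2304)*(-244) = -1503589/576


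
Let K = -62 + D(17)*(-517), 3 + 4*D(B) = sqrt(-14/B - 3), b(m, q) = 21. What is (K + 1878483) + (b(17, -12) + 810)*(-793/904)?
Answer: 1697784127/904 - 517*I*sqrt(1105)/68 ≈ 1.8781e+6 - 252.73*I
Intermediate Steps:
D(B) = -3/4 + sqrt(-3 - 14/B)/4 (D(B) = -3/4 + sqrt(-14/B - 3)/4 = -3/4 + sqrt(-3 - 14/B)/4)
K = 1303/4 - 517*I*sqrt(1105)/68 (K = -62 + (-3/4 + sqrt((-14 - 3*17)/17)/4)*(-517) = -62 + (-3/4 + sqrt((-14 - 51)/17)/4)*(-517) = -62 + (-3/4 + sqrt((1/17)*(-65))/4)*(-517) = -62 + (-3/4 + sqrt(-65/17)/4)*(-517) = -62 + (-3/4 + (I*sqrt(1105)/17)/4)*(-517) = -62 + (-3/4 + I*sqrt(1105)/68)*(-517) = -62 + (1551/4 - 517*I*sqrt(1105)/68) = 1303/4 - 517*I*sqrt(1105)/68 ≈ 325.75 - 252.73*I)
(K + 1878483) + (b(17, -12) + 810)*(-793/904) = ((1303/4 - 517*I*sqrt(1105)/68) + 1878483) + (21 + 810)*(-793/904) = (7515235/4 - 517*I*sqrt(1105)/68) + 831*(-793*1/904) = (7515235/4 - 517*I*sqrt(1105)/68) + 831*(-793/904) = (7515235/4 - 517*I*sqrt(1105)/68) - 658983/904 = 1697784127/904 - 517*I*sqrt(1105)/68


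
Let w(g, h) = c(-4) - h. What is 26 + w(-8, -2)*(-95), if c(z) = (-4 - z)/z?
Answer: -164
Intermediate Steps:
c(z) = (-4 - z)/z
w(g, h) = -h (w(g, h) = (-4 - 1*(-4))/(-4) - h = -(-4 + 4)/4 - h = -¼*0 - h = 0 - h = -h)
26 + w(-8, -2)*(-95) = 26 - 1*(-2)*(-95) = 26 + 2*(-95) = 26 - 190 = -164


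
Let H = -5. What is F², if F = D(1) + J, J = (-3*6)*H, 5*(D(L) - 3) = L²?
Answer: 217156/25 ≈ 8686.2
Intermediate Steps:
D(L) = 3 + L²/5
J = 90 (J = -3*6*(-5) = -18*(-5) = 90)
F = 466/5 (F = (3 + (⅕)*1²) + 90 = (3 + (⅕)*1) + 90 = (3 + ⅕) + 90 = 16/5 + 90 = 466/5 ≈ 93.200)
F² = (466/5)² = 217156/25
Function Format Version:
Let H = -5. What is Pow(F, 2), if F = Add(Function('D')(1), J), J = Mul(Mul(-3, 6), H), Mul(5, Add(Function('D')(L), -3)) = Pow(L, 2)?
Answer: Rational(217156, 25) ≈ 8686.2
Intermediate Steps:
Function('D')(L) = Add(3, Mul(Rational(1, 5), Pow(L, 2)))
J = 90 (J = Mul(Mul(-3, 6), -5) = Mul(-18, -5) = 90)
F = Rational(466, 5) (F = Add(Add(3, Mul(Rational(1, 5), Pow(1, 2))), 90) = Add(Add(3, Mul(Rational(1, 5), 1)), 90) = Add(Add(3, Rational(1, 5)), 90) = Add(Rational(16, 5), 90) = Rational(466, 5) ≈ 93.200)
Pow(F, 2) = Pow(Rational(466, 5), 2) = Rational(217156, 25)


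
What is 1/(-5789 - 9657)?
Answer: -1/15446 ≈ -6.4742e-5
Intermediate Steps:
1/(-5789 - 9657) = 1/(-15446) = -1/15446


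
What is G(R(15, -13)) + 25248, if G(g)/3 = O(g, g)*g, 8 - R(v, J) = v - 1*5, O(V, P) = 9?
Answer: 25194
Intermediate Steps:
R(v, J) = 13 - v (R(v, J) = 8 - (v - 1*5) = 8 - (v - 5) = 8 - (-5 + v) = 8 + (5 - v) = 13 - v)
G(g) = 27*g (G(g) = 3*(9*g) = 27*g)
G(R(15, -13)) + 25248 = 27*(13 - 1*15) + 25248 = 27*(13 - 15) + 25248 = 27*(-2) + 25248 = -54 + 25248 = 25194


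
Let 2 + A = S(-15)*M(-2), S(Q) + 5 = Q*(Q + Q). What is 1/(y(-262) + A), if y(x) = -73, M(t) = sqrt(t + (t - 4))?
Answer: -3/63593 - 178*I*sqrt(2)/317965 ≈ -4.7175e-5 - 0.00079169*I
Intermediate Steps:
S(Q) = -5 + 2*Q**2 (S(Q) = -5 + Q*(Q + Q) = -5 + Q*(2*Q) = -5 + 2*Q**2)
M(t) = sqrt(-4 + 2*t) (M(t) = sqrt(t + (-4 + t)) = sqrt(-4 + 2*t))
A = -2 + 890*I*sqrt(2) (A = -2 + (-5 + 2*(-15)**2)*sqrt(-4 + 2*(-2)) = -2 + (-5 + 2*225)*sqrt(-4 - 4) = -2 + (-5 + 450)*sqrt(-8) = -2 + 445*(2*I*sqrt(2)) = -2 + 890*I*sqrt(2) ≈ -2.0 + 1258.7*I)
1/(y(-262) + A) = 1/(-73 + (-2 + 890*I*sqrt(2))) = 1/(-75 + 890*I*sqrt(2))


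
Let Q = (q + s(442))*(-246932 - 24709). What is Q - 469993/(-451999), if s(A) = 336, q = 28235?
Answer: -3507989103446996/451999 ≈ -7.7611e+9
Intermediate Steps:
Q = -7761055011 (Q = (28235 + 336)*(-246932 - 24709) = 28571*(-271641) = -7761055011)
Q - 469993/(-451999) = -7761055011 - 469993/(-451999) = -7761055011 - 469993*(-1/451999) = -7761055011 + 469993/451999 = -3507989103446996/451999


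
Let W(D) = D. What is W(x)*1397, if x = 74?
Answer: 103378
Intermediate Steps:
W(x)*1397 = 74*1397 = 103378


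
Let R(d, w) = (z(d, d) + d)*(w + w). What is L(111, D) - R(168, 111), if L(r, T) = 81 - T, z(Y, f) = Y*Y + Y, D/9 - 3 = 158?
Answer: -6341688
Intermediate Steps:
D = 1449 (D = 27 + 9*158 = 27 + 1422 = 1449)
z(Y, f) = Y + Y² (z(Y, f) = Y² + Y = Y + Y²)
R(d, w) = 2*w*(d + d*(1 + d)) (R(d, w) = (d*(1 + d) + d)*(w + w) = (d + d*(1 + d))*(2*w) = 2*w*(d + d*(1 + d)))
L(111, D) - R(168, 111) = (81 - 1*1449) - 2*168*111*(2 + 168) = (81 - 1449) - 2*168*111*170 = -1368 - 1*6340320 = -1368 - 6340320 = -6341688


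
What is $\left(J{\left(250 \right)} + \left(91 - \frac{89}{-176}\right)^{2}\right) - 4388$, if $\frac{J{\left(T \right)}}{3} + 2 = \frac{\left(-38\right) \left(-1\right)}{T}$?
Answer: $\frac{15409575757}{3872000} \approx 3979.7$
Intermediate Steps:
$J{\left(T \right)} = -6 + \frac{114}{T}$ ($J{\left(T \right)} = -6 + 3 \frac{\left(-38\right) \left(-1\right)}{T} = -6 + 3 \frac{38}{T} = -6 + \frac{114}{T}$)
$\left(J{\left(250 \right)} + \left(91 - \frac{89}{-176}\right)^{2}\right) - 4388 = \left(\left(-6 + \frac{114}{250}\right) + \left(91 - \frac{89}{-176}\right)^{2}\right) - 4388 = \left(\left(-6 + 114 \cdot \frac{1}{250}\right) + \left(91 - - \frac{89}{176}\right)^{2}\right) - 4388 = \left(\left(-6 + \frac{57}{125}\right) + \left(91 + \frac{89}{176}\right)^{2}\right) - 4388 = \left(- \frac{693}{125} + \left(\frac{16105}{176}\right)^{2}\right) - 4388 = \left(- \frac{693}{125} + \frac{259371025}{30976}\right) - 4388 = \frac{32399911757}{3872000} - 4388 = \frac{15409575757}{3872000}$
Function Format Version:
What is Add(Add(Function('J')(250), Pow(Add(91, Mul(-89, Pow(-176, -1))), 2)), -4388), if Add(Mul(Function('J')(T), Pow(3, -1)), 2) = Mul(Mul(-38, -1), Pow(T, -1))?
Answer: Rational(15409575757, 3872000) ≈ 3979.7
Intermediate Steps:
Function('J')(T) = Add(-6, Mul(114, Pow(T, -1))) (Function('J')(T) = Add(-6, Mul(3, Mul(Mul(-38, -1), Pow(T, -1)))) = Add(-6, Mul(3, Mul(38, Pow(T, -1)))) = Add(-6, Mul(114, Pow(T, -1))))
Add(Add(Function('J')(250), Pow(Add(91, Mul(-89, Pow(-176, -1))), 2)), -4388) = Add(Add(Add(-6, Mul(114, Pow(250, -1))), Pow(Add(91, Mul(-89, Pow(-176, -1))), 2)), -4388) = Add(Add(Add(-6, Mul(114, Rational(1, 250))), Pow(Add(91, Mul(-89, Rational(-1, 176))), 2)), -4388) = Add(Add(Add(-6, Rational(57, 125)), Pow(Add(91, Rational(89, 176)), 2)), -4388) = Add(Add(Rational(-693, 125), Pow(Rational(16105, 176), 2)), -4388) = Add(Add(Rational(-693, 125), Rational(259371025, 30976)), -4388) = Add(Rational(32399911757, 3872000), -4388) = Rational(15409575757, 3872000)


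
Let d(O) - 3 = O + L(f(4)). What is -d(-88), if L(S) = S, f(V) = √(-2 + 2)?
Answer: 85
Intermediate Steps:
f(V) = 0 (f(V) = √0 = 0)
d(O) = 3 + O (d(O) = 3 + (O + 0) = 3 + O)
-d(-88) = -(3 - 88) = -1*(-85) = 85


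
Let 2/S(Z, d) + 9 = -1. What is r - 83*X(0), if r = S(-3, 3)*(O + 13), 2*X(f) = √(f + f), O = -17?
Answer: ⅘ ≈ 0.80000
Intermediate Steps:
S(Z, d) = -⅕ (S(Z, d) = 2/(-9 - 1) = 2/(-10) = 2*(-⅒) = -⅕)
X(f) = √2*√f/2 (X(f) = √(f + f)/2 = √(2*f)/2 = (√2*√f)/2 = √2*√f/2)
r = ⅘ (r = -(-17 + 13)/5 = -⅕*(-4) = ⅘ ≈ 0.80000)
r - 83*X(0) = ⅘ - 83*√2*√0/2 = ⅘ - 83*√2*0/2 = ⅘ - 83*0 = ⅘ + 0 = ⅘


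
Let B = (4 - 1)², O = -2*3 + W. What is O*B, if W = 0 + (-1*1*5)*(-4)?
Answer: 126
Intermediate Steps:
W = 20 (W = 0 - 1*5*(-4) = 0 - 5*(-4) = 0 + 20 = 20)
O = 14 (O = -2*3 + 20 = -6 + 20 = 14)
B = 9 (B = 3² = 9)
O*B = 14*9 = 126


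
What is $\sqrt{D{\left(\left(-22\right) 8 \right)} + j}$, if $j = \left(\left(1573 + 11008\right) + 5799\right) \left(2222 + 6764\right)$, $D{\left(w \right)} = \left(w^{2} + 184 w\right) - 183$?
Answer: $\sqrt{165161089} \approx 12852.0$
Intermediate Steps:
$D{\left(w \right)} = -183 + w^{2} + 184 w$
$j = 165162680$ ($j = \left(12581 + 5799\right) 8986 = 18380 \cdot 8986 = 165162680$)
$\sqrt{D{\left(\left(-22\right) 8 \right)} + j} = \sqrt{\left(-183 + \left(\left(-22\right) 8\right)^{2} + 184 \left(\left(-22\right) 8\right)\right) + 165162680} = \sqrt{\left(-183 + \left(-176\right)^{2} + 184 \left(-176\right)\right) + 165162680} = \sqrt{\left(-183 + 30976 - 32384\right) + 165162680} = \sqrt{-1591 + 165162680} = \sqrt{165161089}$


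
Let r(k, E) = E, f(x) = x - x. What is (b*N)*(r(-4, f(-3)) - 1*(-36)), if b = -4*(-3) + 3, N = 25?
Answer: 13500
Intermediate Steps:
f(x) = 0
b = 15 (b = 12 + 3 = 15)
(b*N)*(r(-4, f(-3)) - 1*(-36)) = (15*25)*(0 - 1*(-36)) = 375*(0 + 36) = 375*36 = 13500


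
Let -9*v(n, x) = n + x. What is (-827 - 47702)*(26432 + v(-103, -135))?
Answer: -11556016654/9 ≈ -1.2840e+9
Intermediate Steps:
v(n, x) = -n/9 - x/9 (v(n, x) = -(n + x)/9 = -n/9 - x/9)
(-827 - 47702)*(26432 + v(-103, -135)) = (-827 - 47702)*(26432 + (-1/9*(-103) - 1/9*(-135))) = -48529*(26432 + (103/9 + 15)) = -48529*(26432 + 238/9) = -48529*238126/9 = -11556016654/9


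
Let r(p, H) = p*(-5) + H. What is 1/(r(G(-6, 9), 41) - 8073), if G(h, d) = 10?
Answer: -1/8082 ≈ -0.00012373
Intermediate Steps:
r(p, H) = H - 5*p (r(p, H) = -5*p + H = H - 5*p)
1/(r(G(-6, 9), 41) - 8073) = 1/((41 - 5*10) - 8073) = 1/((41 - 50) - 8073) = 1/(-9 - 8073) = 1/(-8082) = -1/8082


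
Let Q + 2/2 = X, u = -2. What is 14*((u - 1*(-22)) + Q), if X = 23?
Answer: 588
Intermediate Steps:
Q = 22 (Q = -1 + 23 = 22)
14*((u - 1*(-22)) + Q) = 14*((-2 - 1*(-22)) + 22) = 14*((-2 + 22) + 22) = 14*(20 + 22) = 14*42 = 588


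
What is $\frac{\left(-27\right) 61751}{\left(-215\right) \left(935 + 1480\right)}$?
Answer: $\frac{555759}{173075} \approx 3.2111$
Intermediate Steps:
$\frac{\left(-27\right) 61751}{\left(-215\right) \left(935 + 1480\right)} = - \frac{1667277}{\left(-215\right) 2415} = - \frac{1667277}{-519225} = \left(-1667277\right) \left(- \frac{1}{519225}\right) = \frac{555759}{173075}$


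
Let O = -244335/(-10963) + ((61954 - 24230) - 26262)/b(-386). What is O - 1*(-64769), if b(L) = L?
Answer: 137026399273/2115859 ≈ 64762.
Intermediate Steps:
O = -15672298/2115859 (O = -244335/(-10963) + ((61954 - 24230) - 26262)/(-386) = -244335*(-1/10963) + (37724 - 26262)*(-1/386) = 244335/10963 + 11462*(-1/386) = 244335/10963 - 5731/193 = -15672298/2115859 ≈ -7.4071)
O - 1*(-64769) = -15672298/2115859 - 1*(-64769) = -15672298/2115859 + 64769 = 137026399273/2115859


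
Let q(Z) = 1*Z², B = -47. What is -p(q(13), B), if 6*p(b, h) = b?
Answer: -169/6 ≈ -28.167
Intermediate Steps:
q(Z) = Z²
p(b, h) = b/6
-p(q(13), B) = -13²/6 = -169/6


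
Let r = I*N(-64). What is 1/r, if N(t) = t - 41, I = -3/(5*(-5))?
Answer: -5/63 ≈ -0.079365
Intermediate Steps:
I = 3/25 (I = -3/(-25) = -3*(-1/25) = 3/25 ≈ 0.12000)
N(t) = -41 + t
r = -63/5 (r = 3*(-41 - 64)/25 = (3/25)*(-105) = -63/5 ≈ -12.600)
1/r = 1/(-63/5) = -5/63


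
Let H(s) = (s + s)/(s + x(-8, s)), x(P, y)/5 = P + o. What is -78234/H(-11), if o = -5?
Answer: -2972892/11 ≈ -2.7026e+5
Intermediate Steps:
x(P, y) = -25 + 5*P (x(P, y) = 5*(P - 5) = 5*(-5 + P) = -25 + 5*P)
H(s) = 2*s/(-65 + s) (H(s) = (s + s)/(s + (-25 + 5*(-8))) = (2*s)/(s + (-25 - 40)) = (2*s)/(s - 65) = (2*s)/(-65 + s) = 2*s/(-65 + s))
-78234/H(-11) = -78234/(2*(-11)/(-65 - 11)) = -78234/(2*(-11)/(-76)) = -78234/(2*(-11)*(-1/76)) = -78234/11/38 = -78234*38/11 = -2972892/11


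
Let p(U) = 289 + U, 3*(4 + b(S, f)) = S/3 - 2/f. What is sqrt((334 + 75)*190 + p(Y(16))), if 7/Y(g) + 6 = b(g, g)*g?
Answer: sqrt(2815757915)/190 ≈ 279.28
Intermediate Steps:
b(S, f) = -4 - 2/(3*f) + S/9 (b(S, f) = -4 + (S/3 - 2/f)/3 = -4 + (-2/f + S/3)/3 = -4 + (-2/(3*f) + S/9) = -4 - 2/(3*f) + S/9)
Y(g) = 7/(-20/3 + g*(-36 + g)/9) (Y(g) = 7/(-6 + ((-6 + g*(-36 + g))/(9*g))*g) = 7/(-6 + (-2/3 + g*(-36 + g)/9)) = 7/(-20/3 + g*(-36 + g)/9))
sqrt((334 + 75)*190 + p(Y(16))) = sqrt((334 + 75)*190 + (289 + 63/(-60 + 16*(-36 + 16)))) = sqrt(409*190 + (289 + 63/(-60 + 16*(-20)))) = sqrt(77710 + (289 + 63/(-60 - 320))) = sqrt(77710 + (289 + 63/(-380))) = sqrt(77710 + (289 + 63*(-1/380))) = sqrt(77710 + (289 - 63/380)) = sqrt(77710 + 109757/380) = sqrt(29639557/380) = sqrt(2815757915)/190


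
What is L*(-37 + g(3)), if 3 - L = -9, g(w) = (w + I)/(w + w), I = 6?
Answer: -426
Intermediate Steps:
g(w) = (6 + w)/(2*w) (g(w) = (w + 6)/(w + w) = (6 + w)/((2*w)) = (6 + w)*(1/(2*w)) = (6 + w)/(2*w))
L = 12 (L = 3 - 1*(-9) = 3 + 9 = 12)
L*(-37 + g(3)) = 12*(-37 + (½)*(6 + 3)/3) = 12*(-37 + (½)*(⅓)*9) = 12*(-37 + 3/2) = 12*(-71/2) = -426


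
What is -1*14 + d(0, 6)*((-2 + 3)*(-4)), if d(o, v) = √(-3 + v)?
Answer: -14 - 4*√3 ≈ -20.928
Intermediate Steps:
-1*14 + d(0, 6)*((-2 + 3)*(-4)) = -1*14 + √(-3 + 6)*((-2 + 3)*(-4)) = -14 + √3*(1*(-4)) = -14 + √3*(-4) = -14 - 4*√3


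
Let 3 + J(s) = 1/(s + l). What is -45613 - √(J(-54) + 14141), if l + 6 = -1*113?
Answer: -45613 - √423136029/173 ≈ -45732.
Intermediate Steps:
l = -119 (l = -6 - 1*113 = -6 - 113 = -119)
J(s) = -3 + 1/(-119 + s) (J(s) = -3 + 1/(s - 119) = -3 + 1/(-119 + s))
-45613 - √(J(-54) + 14141) = -45613 - √((358 - 3*(-54))/(-119 - 54) + 14141) = -45613 - √((358 + 162)/(-173) + 14141) = -45613 - √(-1/173*520 + 14141) = -45613 - √(-520/173 + 14141) = -45613 - √(2445873/173) = -45613 - √423136029/173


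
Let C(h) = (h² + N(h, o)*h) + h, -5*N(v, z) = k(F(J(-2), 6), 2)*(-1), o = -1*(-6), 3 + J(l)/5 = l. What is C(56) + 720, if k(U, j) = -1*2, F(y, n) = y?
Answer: 19448/5 ≈ 3889.6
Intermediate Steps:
J(l) = -15 + 5*l
o = 6
k(U, j) = -2
N(v, z) = -⅖ (N(v, z) = -(-2)*(-1)/5 = -⅕*2 = -⅖)
C(h) = h² + 3*h/5 (C(h) = (h² - 2*h/5) + h = h² + 3*h/5)
C(56) + 720 = (⅕)*56*(3 + 5*56) + 720 = (⅕)*56*(3 + 280) + 720 = (⅕)*56*283 + 720 = 15848/5 + 720 = 19448/5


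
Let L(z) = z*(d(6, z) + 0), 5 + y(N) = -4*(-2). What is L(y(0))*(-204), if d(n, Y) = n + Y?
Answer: -5508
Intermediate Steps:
d(n, Y) = Y + n
y(N) = 3 (y(N) = -5 - 4*(-2) = -5 + 8 = 3)
L(z) = z*(6 + z) (L(z) = z*((z + 6) + 0) = z*((6 + z) + 0) = z*(6 + z))
L(y(0))*(-204) = (3*(6 + 3))*(-204) = (3*9)*(-204) = 27*(-204) = -5508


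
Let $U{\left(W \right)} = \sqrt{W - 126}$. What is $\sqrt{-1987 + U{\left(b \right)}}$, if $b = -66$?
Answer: $\sqrt{-1987 + 8 i \sqrt{3}} \approx 0.1554 + 44.576 i$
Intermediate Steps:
$U{\left(W \right)} = \sqrt{-126 + W}$
$\sqrt{-1987 + U{\left(b \right)}} = \sqrt{-1987 + \sqrt{-126 - 66}} = \sqrt{-1987 + \sqrt{-192}} = \sqrt{-1987 + 8 i \sqrt{3}}$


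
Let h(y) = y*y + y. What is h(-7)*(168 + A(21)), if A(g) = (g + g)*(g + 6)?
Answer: 54684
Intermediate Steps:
h(y) = y + y² (h(y) = y² + y = y + y²)
A(g) = 2*g*(6 + g) (A(g) = (2*g)*(6 + g) = 2*g*(6 + g))
h(-7)*(168 + A(21)) = (-7*(1 - 7))*(168 + 2*21*(6 + 21)) = (-7*(-6))*(168 + 2*21*27) = 42*(168 + 1134) = 42*1302 = 54684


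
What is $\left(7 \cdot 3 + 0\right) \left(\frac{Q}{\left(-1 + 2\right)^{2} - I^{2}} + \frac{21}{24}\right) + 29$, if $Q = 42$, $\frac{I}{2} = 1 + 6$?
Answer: $\frac{22283}{520} \approx 42.852$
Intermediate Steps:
$I = 14$ ($I = 2 \left(1 + 6\right) = 2 \cdot 7 = 14$)
$\left(7 \cdot 3 + 0\right) \left(\frac{Q}{\left(-1 + 2\right)^{2} - I^{2}} + \frac{21}{24}\right) + 29 = \left(7 \cdot 3 + 0\right) \left(\frac{42}{\left(-1 + 2\right)^{2} - 14^{2}} + \frac{21}{24}\right) + 29 = \left(21 + 0\right) \left(\frac{42}{1^{2} - 196} + 21 \cdot \frac{1}{24}\right) + 29 = 21 \left(\frac{42}{1 - 196} + \frac{7}{8}\right) + 29 = 21 \left(\frac{42}{-195} + \frac{7}{8}\right) + 29 = 21 \left(42 \left(- \frac{1}{195}\right) + \frac{7}{8}\right) + 29 = 21 \left(- \frac{14}{65} + \frac{7}{8}\right) + 29 = 21 \cdot \frac{343}{520} + 29 = \frac{7203}{520} + 29 = \frac{22283}{520}$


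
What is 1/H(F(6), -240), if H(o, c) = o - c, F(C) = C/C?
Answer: 1/241 ≈ 0.0041494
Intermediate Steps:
F(C) = 1
1/H(F(6), -240) = 1/(1 - 1*(-240)) = 1/(1 + 240) = 1/241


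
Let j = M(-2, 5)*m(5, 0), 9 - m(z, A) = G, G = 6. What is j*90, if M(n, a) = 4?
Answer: 1080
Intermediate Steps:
m(z, A) = 3 (m(z, A) = 9 - 1*6 = 9 - 6 = 3)
j = 12 (j = 4*3 = 12)
j*90 = 12*90 = 1080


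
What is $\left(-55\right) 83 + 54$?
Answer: $-4511$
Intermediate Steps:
$\left(-55\right) 83 + 54 = -4565 + 54 = -4511$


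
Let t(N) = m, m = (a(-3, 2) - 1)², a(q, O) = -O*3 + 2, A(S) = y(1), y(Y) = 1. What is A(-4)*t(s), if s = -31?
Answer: 25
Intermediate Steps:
A(S) = 1
a(q, O) = 2 - 3*O (a(q, O) = -3*O + 2 = 2 - 3*O)
m = 25 (m = ((2 - 3*2) - 1)² = ((2 - 6) - 1)² = (-4 - 1)² = (-5)² = 25)
t(N) = 25
A(-4)*t(s) = 1*25 = 25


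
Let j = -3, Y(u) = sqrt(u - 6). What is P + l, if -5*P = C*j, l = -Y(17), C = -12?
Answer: -36/5 - sqrt(11) ≈ -10.517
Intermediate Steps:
Y(u) = sqrt(-6 + u)
l = -sqrt(11) (l = -sqrt(-6 + 17) = -sqrt(11) ≈ -3.3166)
P = -36/5 (P = -(-12)*(-3)/5 = -1/5*36 = -36/5 ≈ -7.2000)
P + l = -36/5 - sqrt(11)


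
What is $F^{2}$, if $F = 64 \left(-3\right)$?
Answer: $36864$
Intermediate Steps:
$F = -192$
$F^{2} = \left(-192\right)^{2} = 36864$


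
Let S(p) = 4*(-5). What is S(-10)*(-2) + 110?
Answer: 150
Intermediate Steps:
S(p) = -20
S(-10)*(-2) + 110 = -20*(-2) + 110 = 40 + 110 = 150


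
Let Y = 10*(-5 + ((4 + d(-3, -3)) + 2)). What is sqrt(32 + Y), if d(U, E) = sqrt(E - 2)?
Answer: sqrt(42 + 10*I*sqrt(5)) ≈ 6.6926 + 1.6706*I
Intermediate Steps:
d(U, E) = sqrt(-2 + E)
Y = 10 + 10*I*sqrt(5) (Y = 10*(-5 + ((4 + sqrt(-2 - 3)) + 2)) = 10*(-5 + ((4 + sqrt(-5)) + 2)) = 10*(-5 + ((4 + I*sqrt(5)) + 2)) = 10*(-5 + (6 + I*sqrt(5))) = 10*(1 + I*sqrt(5)) = 10 + 10*I*sqrt(5) ≈ 10.0 + 22.361*I)
sqrt(32 + Y) = sqrt(32 + (10 + 10*I*sqrt(5))) = sqrt(42 + 10*I*sqrt(5))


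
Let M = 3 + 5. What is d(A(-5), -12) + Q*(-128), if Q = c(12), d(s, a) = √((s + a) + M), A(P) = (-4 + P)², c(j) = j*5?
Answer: -7680 + √77 ≈ -7671.2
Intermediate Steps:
M = 8
c(j) = 5*j
d(s, a) = √(8 + a + s) (d(s, a) = √((s + a) + 8) = √((a + s) + 8) = √(8 + a + s))
Q = 60 (Q = 5*12 = 60)
d(A(-5), -12) + Q*(-128) = √(8 - 12 + (-4 - 5)²) + 60*(-128) = √(8 - 12 + (-9)²) - 7680 = √(8 - 12 + 81) - 7680 = √77 - 7680 = -7680 + √77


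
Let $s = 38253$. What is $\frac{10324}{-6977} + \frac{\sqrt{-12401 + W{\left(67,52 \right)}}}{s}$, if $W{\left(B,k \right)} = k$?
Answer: $- \frac{10324}{6977} + \frac{i \sqrt{12349}}{38253} \approx -1.4797 + 0.002905 i$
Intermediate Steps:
$\frac{10324}{-6977} + \frac{\sqrt{-12401 + W{\left(67,52 \right)}}}{s} = \frac{10324}{-6977} + \frac{\sqrt{-12401 + 52}}{38253} = 10324 \left(- \frac{1}{6977}\right) + \sqrt{-12349} \cdot \frac{1}{38253} = - \frac{10324}{6977} + i \sqrt{12349} \cdot \frac{1}{38253} = - \frac{10324}{6977} + \frac{i \sqrt{12349}}{38253}$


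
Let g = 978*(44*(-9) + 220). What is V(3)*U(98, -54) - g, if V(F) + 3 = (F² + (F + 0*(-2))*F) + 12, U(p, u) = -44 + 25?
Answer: 171615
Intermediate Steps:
U(p, u) = -19
V(F) = 9 + 2*F² (V(F) = -3 + ((F² + (F + 0*(-2))*F) + 12) = -3 + ((F² + (F + 0)*F) + 12) = -3 + ((F² + F*F) + 12) = -3 + ((F² + F²) + 12) = -3 + (2*F² + 12) = -3 + (12 + 2*F²) = 9 + 2*F²)
g = -172128 (g = 978*(-396 + 220) = 978*(-176) = -172128)
V(3)*U(98, -54) - g = (9 + 2*3²)*(-19) - 1*(-172128) = (9 + 2*9)*(-19) + 172128 = (9 + 18)*(-19) + 172128 = 27*(-19) + 172128 = -513 + 172128 = 171615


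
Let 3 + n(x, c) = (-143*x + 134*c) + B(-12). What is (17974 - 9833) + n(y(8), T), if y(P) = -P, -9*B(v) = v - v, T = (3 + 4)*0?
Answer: 9282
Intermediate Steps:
T = 0 (T = 7*0 = 0)
B(v) = 0 (B(v) = -(v - v)/9 = -⅑*0 = 0)
n(x, c) = -3 - 143*x + 134*c (n(x, c) = -3 + ((-143*x + 134*c) + 0) = -3 + (-143*x + 134*c) = -3 - 143*x + 134*c)
(17974 - 9833) + n(y(8), T) = (17974 - 9833) + (-3 - (-143)*8 + 134*0) = 8141 + (-3 - 143*(-8) + 0) = 8141 + (-3 + 1144 + 0) = 8141 + 1141 = 9282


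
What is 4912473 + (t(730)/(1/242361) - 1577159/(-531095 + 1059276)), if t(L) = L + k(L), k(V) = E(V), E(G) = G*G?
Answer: 68312824629542284/528181 ≈ 1.2934e+11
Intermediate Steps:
E(G) = G²
k(V) = V²
t(L) = L + L²
4912473 + (t(730)/(1/242361) - 1577159/(-531095 + 1059276)) = 4912473 + ((730*(1 + 730))/(1/242361) - 1577159/(-531095 + 1059276)) = 4912473 + ((730*731)/(1/242361) - 1577159/528181) = 4912473 + (533630*242361 - 1577159*1/528181) = 4912473 + (129331100430 - 1577159/528181) = 4912473 + 68310229954640671/528181 = 68312824629542284/528181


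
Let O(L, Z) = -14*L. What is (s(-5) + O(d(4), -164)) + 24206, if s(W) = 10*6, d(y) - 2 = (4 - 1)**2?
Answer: 24112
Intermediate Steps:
d(y) = 11 (d(y) = 2 + (4 - 1)**2 = 2 + 3**2 = 2 + 9 = 11)
s(W) = 60
(s(-5) + O(d(4), -164)) + 24206 = (60 - 14*11) + 24206 = (60 - 154) + 24206 = -94 + 24206 = 24112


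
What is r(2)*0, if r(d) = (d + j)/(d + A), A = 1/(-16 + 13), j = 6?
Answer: 0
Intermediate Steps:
A = -⅓ (A = 1/(-3) = -⅓ ≈ -0.33333)
r(d) = (6 + d)/(-⅓ + d) (r(d) = (d + 6)/(d - ⅓) = (6 + d)/(-⅓ + d))
r(2)*0 = (3*(6 + 2)/(-1 + 3*2))*0 = (3*8/(-1 + 6))*0 = (3*8/5)*0 = (3*(⅕)*8)*0 = (24/5)*0 = 0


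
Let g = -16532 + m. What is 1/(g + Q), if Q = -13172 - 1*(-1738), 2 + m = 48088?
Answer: 1/20120 ≈ 4.9702e-5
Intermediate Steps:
m = 48086 (m = -2 + 48088 = 48086)
Q = -11434 (Q = -13172 + 1738 = -11434)
g = 31554 (g = -16532 + 48086 = 31554)
1/(g + Q) = 1/(31554 - 11434) = 1/20120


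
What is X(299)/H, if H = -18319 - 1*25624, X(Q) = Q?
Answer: -299/43943 ≈ -0.0068043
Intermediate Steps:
H = -43943 (H = -18319 - 25624 = -43943)
X(299)/H = 299/(-43943) = 299*(-1/43943) = -299/43943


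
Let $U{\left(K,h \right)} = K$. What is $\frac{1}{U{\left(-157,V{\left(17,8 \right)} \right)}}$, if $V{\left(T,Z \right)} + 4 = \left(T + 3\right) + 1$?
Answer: $- \frac{1}{157} \approx -0.0063694$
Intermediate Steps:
$V{\left(T,Z \right)} = T$ ($V{\left(T,Z \right)} = -4 + \left(\left(T + 3\right) + 1\right) = -4 + \left(\left(3 + T\right) + 1\right) = -4 + \left(4 + T\right) = T$)
$\frac{1}{U{\left(-157,V{\left(17,8 \right)} \right)}} = \frac{1}{-157} = - \frac{1}{157}$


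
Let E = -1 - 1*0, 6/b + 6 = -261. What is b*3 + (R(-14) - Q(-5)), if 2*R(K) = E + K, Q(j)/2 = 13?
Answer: -5975/178 ≈ -33.567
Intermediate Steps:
b = -2/89 (b = 6/(-6 - 261) = 6/(-267) = 6*(-1/267) = -2/89 ≈ -0.022472)
Q(j) = 26 (Q(j) = 2*13 = 26)
E = -1 (E = -1 + 0 = -1)
R(K) = -1/2 + K/2 (R(K) = (-1 + K)/2 = -1/2 + K/2)
b*3 + (R(-14) - Q(-5)) = -2/89*3 + ((-1/2 + (1/2)*(-14)) - 1*26) = -6/89 + ((-1/2 - 7) - 26) = -6/89 + (-15/2 - 26) = -6/89 - 67/2 = -5975/178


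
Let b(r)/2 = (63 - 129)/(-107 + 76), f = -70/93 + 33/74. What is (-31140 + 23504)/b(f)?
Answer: -59179/33 ≈ -1793.3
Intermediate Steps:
f = -2111/6882 (f = -70*1/93 + 33*(1/74) = -70/93 + 33/74 = -2111/6882 ≈ -0.30674)
b(r) = 132/31 (b(r) = 2*((63 - 129)/(-107 + 76)) = 2*(-66/(-31)) = 2*(-66*(-1/31)) = 2*(66/31) = 132/31)
(-31140 + 23504)/b(f) = (-31140 + 23504)/(132/31) = -7636*31/132 = -59179/33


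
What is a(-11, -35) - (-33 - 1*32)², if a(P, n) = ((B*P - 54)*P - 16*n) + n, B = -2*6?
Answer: -4558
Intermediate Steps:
B = -12
a(P, n) = -15*n + P*(-54 - 12*P) (a(P, n) = ((-12*P - 54)*P - 16*n) + n = ((-54 - 12*P)*P - 16*n) + n = (P*(-54 - 12*P) - 16*n) + n = (-16*n + P*(-54 - 12*P)) + n = -15*n + P*(-54 - 12*P))
a(-11, -35) - (-33 - 1*32)² = (-54*(-11) - 15*(-35) - 12*(-11)²) - (-33 - 1*32)² = (594 + 525 - 12*121) - (-33 - 32)² = (594 + 525 - 1452) - 1*(-65)² = -333 - 1*4225 = -333 - 4225 = -4558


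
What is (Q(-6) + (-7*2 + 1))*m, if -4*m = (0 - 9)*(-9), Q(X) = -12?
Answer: 2025/4 ≈ 506.25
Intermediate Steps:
m = -81/4 (m = -(0 - 9)*(-9)/4 = -(-9)*(-9)/4 = -¼*81 = -81/4 ≈ -20.250)
(Q(-6) + (-7*2 + 1))*m = (-12 + (-7*2 + 1))*(-81/4) = (-12 + (-14 + 1))*(-81/4) = (-12 - 13)*(-81/4) = -25*(-81/4) = 2025/4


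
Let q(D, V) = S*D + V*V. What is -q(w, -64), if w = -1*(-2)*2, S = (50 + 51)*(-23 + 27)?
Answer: -5712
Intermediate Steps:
S = 404 (S = 101*4 = 404)
w = 4 (w = 2*2 = 4)
q(D, V) = V² + 404*D (q(D, V) = 404*D + V*V = 404*D + V² = V² + 404*D)
-q(w, -64) = -((-64)² + 404*4) = -(4096 + 1616) = -1*5712 = -5712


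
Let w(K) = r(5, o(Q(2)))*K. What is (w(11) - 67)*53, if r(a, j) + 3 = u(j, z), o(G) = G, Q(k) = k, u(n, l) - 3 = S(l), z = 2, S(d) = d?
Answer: -2385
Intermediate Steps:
u(n, l) = 3 + l
r(a, j) = 2 (r(a, j) = -3 + (3 + 2) = -3 + 5 = 2)
w(K) = 2*K
(w(11) - 67)*53 = (2*11 - 67)*53 = (22 - 67)*53 = -45*53 = -2385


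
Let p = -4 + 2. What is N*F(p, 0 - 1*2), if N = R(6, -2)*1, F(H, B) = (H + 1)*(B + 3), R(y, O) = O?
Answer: 2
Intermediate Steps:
p = -2
F(H, B) = (1 + H)*(3 + B)
N = -2 (N = -2*1 = -2)
N*F(p, 0 - 1*2) = -2*(3 + (0 - 1*2) + 3*(-2) + (0 - 1*2)*(-2)) = -2*(3 + (0 - 2) - 6 + (0 - 2)*(-2)) = -2*(3 - 2 - 6 - 2*(-2)) = -2*(3 - 2 - 6 + 4) = -2*(-1) = 2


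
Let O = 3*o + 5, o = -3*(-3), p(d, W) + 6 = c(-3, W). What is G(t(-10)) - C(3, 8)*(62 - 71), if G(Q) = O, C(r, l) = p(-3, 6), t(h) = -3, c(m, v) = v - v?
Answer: -22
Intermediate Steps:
c(m, v) = 0
p(d, W) = -6 (p(d, W) = -6 + 0 = -6)
C(r, l) = -6
o = 9
O = 32 (O = 3*9 + 5 = 27 + 5 = 32)
G(Q) = 32
G(t(-10)) - C(3, 8)*(62 - 71) = 32 - (-6)*(62 - 71) = 32 - (-6)*(-9) = 32 - 1*54 = 32 - 54 = -22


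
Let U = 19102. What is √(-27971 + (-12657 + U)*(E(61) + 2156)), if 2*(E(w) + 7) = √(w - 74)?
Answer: √(55289336 + 12890*I*√13)/2 ≈ 3717.8 + 1.5626*I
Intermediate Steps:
E(w) = -7 + √(-74 + w)/2 (E(w) = -7 + √(w - 74)/2 = -7 + √(-74 + w)/2)
√(-27971 + (-12657 + U)*(E(61) + 2156)) = √(-27971 + (-12657 + 19102)*((-7 + √(-74 + 61)/2) + 2156)) = √(-27971 + 6445*((-7 + √(-13)/2) + 2156)) = √(-27971 + 6445*((-7 + (I*√13)/2) + 2156)) = √(-27971 + 6445*((-7 + I*√13/2) + 2156)) = √(-27971 + 6445*(2149 + I*√13/2)) = √(-27971 + (13850305 + 6445*I*√13/2)) = √(13822334 + 6445*I*√13/2)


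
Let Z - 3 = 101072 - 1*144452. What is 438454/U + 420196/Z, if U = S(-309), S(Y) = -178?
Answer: -9546807023/3860553 ≈ -2472.9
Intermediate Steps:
Z = -43377 (Z = 3 + (101072 - 1*144452) = 3 + (101072 - 144452) = 3 - 43380 = -43377)
U = -178
438454/U + 420196/Z = 438454/(-178) + 420196/(-43377) = 438454*(-1/178) + 420196*(-1/43377) = -219227/89 - 420196/43377 = -9546807023/3860553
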